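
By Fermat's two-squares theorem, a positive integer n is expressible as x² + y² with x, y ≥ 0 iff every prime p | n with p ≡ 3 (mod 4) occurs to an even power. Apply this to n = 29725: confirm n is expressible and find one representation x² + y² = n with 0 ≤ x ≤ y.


Step 1: Factor n = 29725 = 5^2 · 29 · 41.
Step 2: Check the mod-4 condition on each prime factor: 5 ≡ 1 (mod 4), exponent 2; 29 ≡ 1 (mod 4), exponent 1; 41 ≡ 1 (mod 4), exponent 1.
All primes ≡ 3 (mod 4) appear to even exponent (or don't appear), so by the two-squares theorem n IS expressible as a sum of two squares.
Step 3: Build a representation. Group n = k² · m with k = 5 and m = 29 · 41 = 1189 (a product of primes ≡ 1 (mod 4)); a representation of m scales to one of n via (k·x)² + (k·y)² = k²(x² + y²). Each prime p ≡ 1 (mod 4) is itself a sum of two squares; find a² by testing p − a² for a perfect square:
  29: 29 − 1² = 28, 29 − 2² = 25 = 5² ⇒ 29 = 2² + 5².
  41: 41 − 1² = 40, 41 − 2² = 37, 41 − 3² = 32, 41 − 4² = 25 = 5² ⇒ 41 = 4² + 5².
  Combine using the Brahmagupta–Fibonacci identity (a² + b²)(c² + d²) = (ac − bd)² + (ad + bc)² = (ac + bd)² + (ad − bc)²:
  29 · 41 = 1189: from (2² + 5²)(4² + 5²), take (2·4 − 5·5, 2·5 + 5·4) = (8 − 25, 10 + 20) = (-17, 30); dropping signs (only squares matter) gives (17, 30); check 17² + 30² = 289 + 900 = 1189 ✓.
  Scale by k = 5: (5·17, 5·30) = (85, 150).
Step 4: Order so x ≤ y and verify: 85² + 150² = 7225 + 22500 = 29725 = n. ✓

n = 29725 = 85² + 150² (one valid representation with x ≤ y).


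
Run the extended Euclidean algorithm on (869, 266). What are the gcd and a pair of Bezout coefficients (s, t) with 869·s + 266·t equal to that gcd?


Euclidean algorithm on (869, 266) — divide until remainder is 0:
  869 = 3 · 266 + 71
  266 = 3 · 71 + 53
  71 = 1 · 53 + 18
  53 = 2 · 18 + 17
  18 = 1 · 17 + 1
  17 = 17 · 1 + 0
gcd(869, 266) = 1.
Track Bezout coefficients alongside the remainders: start with r₀ = 869 = a·1 + b·0 (s = 1, t = 0) and r₁ = 266 = a·0 + b·1 (s = 0, t = 1); each new remainder r_{k+1} = r_{k-1} − q_k·r_k inherits s_{k+1} = s_{k-1} − q_k·s_k, t_{k+1} = t_{k-1} − q_k·t_k, so r_k = a·s_k + b·t_k at every step:
  q = 3: r = 71, s = 1 − 3·0 = 1, t = 0 − 3·1 = -3  (check: 869·1 + 266·(-3) = 71)
  q = 3: r = 53, s = 0 − 3·1 = -3, t = 1 − 3·(-3) = 10  (check: 869·(-3) + 266·10 = 53)
  q = 1: r = 18, s = 1 − 1·(-3) = 4, t = -3 − 1·10 = -13  (check: 869·4 + 266·(-13) = 18)
  q = 2: r = 17, s = -3 − 2·4 = -11, t = 10 − 2·(-13) = 36  (check: 869·(-11) + 266·36 = 17)
  q = 1: r = 1, s = 4 − 1·(-11) = 15, t = -13 − 1·36 = -49  (check: 869·15 + 266·(-49) = 1)
The row with r = 1 (the gcd) gives the Bezout coefficients s = 15, t = -49.
Result: 869 · (15) + 266 · (-49) = 1.

gcd(869, 266) = 1; s = 15, t = -49 (check: 869·15 + 266·(-49) = 1).


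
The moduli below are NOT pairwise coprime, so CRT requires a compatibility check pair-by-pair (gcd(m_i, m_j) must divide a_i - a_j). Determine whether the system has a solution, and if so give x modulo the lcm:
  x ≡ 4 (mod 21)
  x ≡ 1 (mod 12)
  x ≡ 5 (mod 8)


Moduli 21, 12, 8 are not pairwise coprime, so CRT works modulo lcm(m_i) when all pairwise compatibility conditions hold.
Pairwise compatibility: gcd(m_i, m_j) must divide a_i - a_j for every pair.
Merge one congruence at a time:
  Start: x ≡ 4 (mod 21).
  Combine with x ≡ 1 (mod 12): gcd(21, 12) = 3; 1 - 4 = -3, which IS divisible by 3, so compatible.
    Write x = 4 + 21·t and substitute into x ≡ 1 (mod 12): 21·t ≡ 1 − 4 = -3 (mod 12).
    Divide the congruence (and modulus) by g = 3: 7·t ≡ -1 (mod 4).
    Reduce coefficients mod 4: 3·t ≡ 3 (mod 4).
    The inverse of 3 mod 4 is 3 (since 3·3 = 9 = 2·4 + 1), so t ≡ 3·3 = 9 ≡ 1 (mod 4).
    Then x = 4 + 21·1 = 25, valid modulo lcm(21, 12) = 84: x ≡ 25 (mod 84).
  Combine with x ≡ 5 (mod 8): gcd(84, 8) = 4; 5 - 25 = -20, which IS divisible by 4, so compatible.
    Write x = 25 + 84·t and substitute into x ≡ 5 (mod 8): 84·t ≡ 5 − 25 = -20 (mod 8).
    Divide the congruence (and modulus) by g = 4: 21·t ≡ -5 (mod 2).
    Reduce coefficients mod 2: 1·t ≡ 1 (mod 2).
    So t ≡ 1 (mod 2).
    Then x = 25 + 84·1 = 109, valid modulo lcm(84, 8) = 168: x ≡ 109 (mod 168).
Verify: 109 mod 21 = 4, 109 mod 12 = 1, 109 mod 8 = 5.

x ≡ 109 (mod 168).


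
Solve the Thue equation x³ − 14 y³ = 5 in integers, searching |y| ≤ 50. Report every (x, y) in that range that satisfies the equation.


The equation is x³ - 14y³ = 5. For fixed y, x³ = 14·y³ + 5, so a solution requires the RHS to be a perfect cube.
Strategy: iterate y from -50 to 50, compute RHS = 14·y³ + 5, and check whether it is a (positive or negative) perfect cube.
Check small values of y:
  y = 0: RHS = 5 is not a perfect cube.
  y = 1: RHS = 19 is not a perfect cube.
  y = -1: RHS = -9 is not a perfect cube.
  y = 2: RHS = 117 is not a perfect cube.
  y = -2: RHS = -107 is not a perfect cube.
  y = 3: RHS = 383 is not a perfect cube.
  y = -3: RHS = -373 is not a perfect cube.
Continuing the search up to |y| = 50 finds no solutions either.
No (x, y) in the scanned range satisfies the equation.

No integer solutions with |y| ≤ 50.


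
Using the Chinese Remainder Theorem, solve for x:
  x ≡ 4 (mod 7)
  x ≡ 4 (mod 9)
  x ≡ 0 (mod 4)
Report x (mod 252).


Moduli 7, 9, 4 are pairwise coprime; by CRT there is a unique solution modulo M = 7 · 9 · 4 = 252.
Solve pairwise, accumulating the modulus:
  Start with x ≡ 4 (mod 7).
  Combine with x ≡ 4 (mod 9): since gcd(7, 9) = 1, we get a unique residue mod 63.
    Write x = 4 + 7·t and substitute into x ≡ 4 (mod 9): 7·t ≡ 4 − 4 = 0 (mod 9).
    The inverse of 7 mod 9 is 4 (since 7·4 = 28 = 3·9 + 1), so t ≡ 4·0 = 0 ≡ 0 (mod 9).
    Then x = 4 + 7·0 = 4, valid modulo lcm(7, 9) = 63: x ≡ 4 (mod 63).
  Combine with x ≡ 0 (mod 4): since gcd(63, 4) = 1, we get a unique residue mod 252.
    Write x = 4 + 63·t and substitute into x ≡ 0 (mod 4): 63·t ≡ 0 − 4 = -4 (mod 4).
    Reduce coefficients mod 4: 3·t ≡ 0 (mod 4).
    The inverse of 3 mod 4 is 3 (since 3·3 = 9 = 2·4 + 1), so t ≡ 3·0 = 0 ≡ 0 (mod 4).
    Then x = 4 + 63·0 = 4, valid modulo lcm(63, 4) = 252: x ≡ 4 (mod 252).
Verify: 4 mod 7 = 4 ✓, 4 mod 9 = 4 ✓, 4 mod 4 = 0 ✓.

x ≡ 4 (mod 252).


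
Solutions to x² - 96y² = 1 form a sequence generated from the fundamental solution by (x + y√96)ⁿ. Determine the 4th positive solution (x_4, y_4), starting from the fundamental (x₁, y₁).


Step 1: Find the fundamental solution (x₁, y₁) of x² - 96y² = 1.
  Expand √96 as a continued fraction. a₀ = ⌊√96⌋ = 9; iterate m_{k+1} = d_k·a_k − m_k, d_{k+1} = (96 − m_{k+1}²)/d_k, a_{k+1} = ⌊(a₀ + m_{k+1})/d_{k+1}⌋ (starting m₀ = 0, d₀ = 1), with convergents p_k = a_k·p_{k-1} + p_{k-2}, q_k = a_k·q_{k-1} + q_{k-2} (p₋₁ = 1, q₋₁ = 0):
  k = 0: a₀ = 9; p₀/q₀ = 9/1; p₀² − 96·q₀² = 81 − 96 = -15.
  k = 1: m = 9, d = 15, a = ⌊(9 + 9)/15⌋ = 1; p/q = (1·9 + 1)/(1·1 + 0) = 10/1; p² − 96·q² = 100 − 96 = 4.
  k = 2: m = 6, d = 4, a = ⌊(9 + 6)/4⌋ = 3; p/q = (3·10 + 9)/(3·1 + 1) = 39/4; p² − 96·q² = 1521 − 1536 = -15.
  k = 3: m = 6, d = 15, a = ⌊(9 + 6)/15⌋ = 1; p/q = (1·39 + 10)/(1·4 + 1) = 49/5; p² − 96·q² = 2401 − 2400 = 1.
  The first convergent with p² − 96·q² = 1 gives the fundamental solution (x₁, y₁) = (49, 5).
Step 2: Apply the recurrence (x_{n+1}, y_{n+1}) = (x₁x_n + 96y₁y_n, x₁y_n + y₁x_n) repeatedly.
  From (x_1, y_1) = (49, 5): x_2 = 49·49 + 96·5·5 = 4801; y_2 = 49·5 + 5·49 = 490.
  From (x_2, y_2) = (4801, 490): x_3 = 49·4801 + 96·5·490 = 470449; y_3 = 49·490 + 5·4801 = 48015.
  From (x_3, y_3) = (470449, 48015): x_4 = 49·470449 + 96·5·48015 = 46099201; y_4 = 49·48015 + 5·470449 = 4704980.
Step 3: Verify x_4² - 96·y_4² = 2125136332838401 - 2125136332838400 = 1 (should be 1). ✓

(x_1, y_1) = (49, 5); (x_4, y_4) = (46099201, 4704980).


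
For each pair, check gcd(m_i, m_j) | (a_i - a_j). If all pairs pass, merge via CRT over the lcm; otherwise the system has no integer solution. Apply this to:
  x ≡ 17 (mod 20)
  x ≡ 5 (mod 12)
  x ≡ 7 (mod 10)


Moduli 20, 12, 10 are not pairwise coprime, so CRT works modulo lcm(m_i) when all pairwise compatibility conditions hold.
Pairwise compatibility: gcd(m_i, m_j) must divide a_i - a_j for every pair.
Merge one congruence at a time:
  Start: x ≡ 17 (mod 20).
  Combine with x ≡ 5 (mod 12): gcd(20, 12) = 4; 5 - 17 = -12, which IS divisible by 4, so compatible.
    Write x = 17 + 20·t and substitute into x ≡ 5 (mod 12): 20·t ≡ 5 − 17 = -12 (mod 12).
    Divide the congruence (and modulus) by g = 4: 5·t ≡ -3 (mod 3).
    Reduce coefficients mod 3: 2·t ≡ 0 (mod 3).
    The inverse of 2 mod 3 is 2 (since 2·2 = 4 = 1·3 + 1), so t ≡ 2·0 = 0 ≡ 0 (mod 3).
    Then x = 17 + 20·0 = 17, valid modulo lcm(20, 12) = 60: x ≡ 17 (mod 60).
  Combine with x ≡ 7 (mod 10): gcd(60, 10) = 10; 7 - 17 = -10, which IS divisible by 10, so compatible.
    Write x = 17 + 60·t and substitute into x ≡ 7 (mod 10): 60·t ≡ 7 − 17 = -10 (mod 10).
    Divide the congruence (and modulus) by g = 10: 6·t ≡ -1 (mod 1).
    Modulo 1 every t works; take t = 0.
    Then x = 17 + 60·0 = 17, valid modulo lcm(60, 10) = 60: x ≡ 17 (mod 60).
Verify: 17 mod 20 = 17, 17 mod 12 = 5, 17 mod 10 = 7.

x ≡ 17 (mod 60).


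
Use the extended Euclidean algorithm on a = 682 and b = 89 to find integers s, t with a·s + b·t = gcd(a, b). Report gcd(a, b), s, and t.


Euclidean algorithm on (682, 89) — divide until remainder is 0:
  682 = 7 · 89 + 59
  89 = 1 · 59 + 30
  59 = 1 · 30 + 29
  30 = 1 · 29 + 1
  29 = 29 · 1 + 0
gcd(682, 89) = 1.
Track Bezout coefficients alongside the remainders: start with r₀ = 682 = a·1 + b·0 (s = 1, t = 0) and r₁ = 89 = a·0 + b·1 (s = 0, t = 1); each new remainder r_{k+1} = r_{k-1} − q_k·r_k inherits s_{k+1} = s_{k-1} − q_k·s_k, t_{k+1} = t_{k-1} − q_k·t_k, so r_k = a·s_k + b·t_k at every step:
  q = 7: r = 59, s = 1 − 7·0 = 1, t = 0 − 7·1 = -7  (check: 682·1 + 89·(-7) = 59)
  q = 1: r = 30, s = 0 − 1·1 = -1, t = 1 − 1·(-7) = 8  (check: 682·(-1) + 89·8 = 30)
  q = 1: r = 29, s = 1 − 1·(-1) = 2, t = -7 − 1·8 = -15  (check: 682·2 + 89·(-15) = 29)
  q = 1: r = 1, s = -1 − 1·2 = -3, t = 8 − 1·(-15) = 23  (check: 682·(-3) + 89·23 = 1)
The row with r = 1 (the gcd) gives the Bezout coefficients s = -3, t = 23.
Result: 682 · (-3) + 89 · (23) = 1.

gcd(682, 89) = 1; s = -3, t = 23 (check: 682·(-3) + 89·23 = 1).


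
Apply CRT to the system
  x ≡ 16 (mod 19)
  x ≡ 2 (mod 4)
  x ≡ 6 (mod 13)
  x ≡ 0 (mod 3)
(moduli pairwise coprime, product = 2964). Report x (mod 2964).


Product of moduli M = 19 · 4 · 13 · 3 = 2964.
Merge one congruence at a time:
  Start: x ≡ 16 (mod 19).
  Combine with x ≡ 2 (mod 4); new modulus lcm = 76.
    Write x = 16 + 19·t and substitute into x ≡ 2 (mod 4): 19·t ≡ 2 − 16 = -14 (mod 4).
    Reduce coefficients mod 4: 3·t ≡ 2 (mod 4).
    The inverse of 3 mod 4 is 3 (since 3·3 = 9 = 2·4 + 1), so t ≡ 3·2 = 6 ≡ 2 (mod 4).
    Then x = 16 + 19·2 = 54, valid modulo lcm(19, 4) = 76: x ≡ 54 (mod 76).
  Combine with x ≡ 6 (mod 13); new modulus lcm = 988.
    Write x = 54 + 76·t and substitute into x ≡ 6 (mod 13): 76·t ≡ 6 − 54 = -48 (mod 13).
    Reduce coefficients mod 13: 11·t ≡ 4 (mod 13).
    The inverse of 11 mod 13 is 6 (since 11·6 = 66 = 5·13 + 1), so t ≡ 6·4 = 24 ≡ 11 (mod 13).
    Then x = 54 + 76·11 = 890, valid modulo lcm(76, 13) = 988: x ≡ 890 (mod 988).
  Combine with x ≡ 0 (mod 3); new modulus lcm = 2964.
    Write x = 890 + 988·t and substitute into x ≡ 0 (mod 3): 988·t ≡ 0 − 890 = -890 (mod 3).
    Reduce coefficients mod 3: 1·t ≡ 1 (mod 3).
    So t ≡ 1 (mod 3).
    Then x = 890 + 988·1 = 1878, valid modulo lcm(988, 3) = 2964: x ≡ 1878 (mod 2964).
Verify against each original: 1878 mod 19 = 16, 1878 mod 4 = 2, 1878 mod 13 = 6, 1878 mod 3 = 0.

x ≡ 1878 (mod 2964).


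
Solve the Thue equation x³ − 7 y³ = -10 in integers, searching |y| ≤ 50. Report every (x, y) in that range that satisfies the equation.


The equation is x³ - 7y³ = -10. For fixed y, x³ = 7·y³ − 10, so a solution requires the RHS to be a perfect cube.
Strategy: iterate y from -50 to 50, compute RHS = 7·y³ − 10, and check whether it is a (positive or negative) perfect cube.
Check small values of y:
  y = 0: RHS = -10 is not a perfect cube.
  y = 1: RHS = -3 is not a perfect cube.
  y = -1: RHS = -17 is not a perfect cube.
  y = 2: RHS = 46 is not a perfect cube.
  y = -2: RHS = -66 is not a perfect cube.
  y = 3: RHS = 179 is not a perfect cube.
  y = -3: RHS = -199 is not a perfect cube.
Continuing the search up to |y| = 50 finds no solutions either.
No (x, y) in the scanned range satisfies the equation.

No integer solutions with |y| ≤ 50.


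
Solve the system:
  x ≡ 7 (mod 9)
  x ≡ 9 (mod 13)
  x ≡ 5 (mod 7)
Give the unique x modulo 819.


Moduli 9, 13, 7 are pairwise coprime; by CRT there is a unique solution modulo M = 9 · 13 · 7 = 819.
Solve pairwise, accumulating the modulus:
  Start with x ≡ 7 (mod 9).
  Combine with x ≡ 9 (mod 13): since gcd(9, 13) = 1, we get a unique residue mod 117.
    Write x = 7 + 9·t and substitute into x ≡ 9 (mod 13): 9·t ≡ 9 − 7 = 2 (mod 13).
    The inverse of 9 mod 13 is 3 (since 9·3 = 27 = 2·13 + 1), so t ≡ 3·2 = 6 ≡ 6 (mod 13).
    Then x = 7 + 9·6 = 61, valid modulo lcm(9, 13) = 117: x ≡ 61 (mod 117).
  Combine with x ≡ 5 (mod 7): since gcd(117, 7) = 1, we get a unique residue mod 819.
    Write x = 61 + 117·t and substitute into x ≡ 5 (mod 7): 117·t ≡ 5 − 61 = -56 (mod 7).
    Reduce coefficients mod 7: 5·t ≡ 0 (mod 7).
    The inverse of 5 mod 7 is 3 (since 5·3 = 15 = 2·7 + 1), so t ≡ 3·0 = 0 ≡ 0 (mod 7).
    Then x = 61 + 117·0 = 61, valid modulo lcm(117, 7) = 819: x ≡ 61 (mod 819).
Verify: 61 mod 9 = 7 ✓, 61 mod 13 = 9 ✓, 61 mod 7 = 5 ✓.

x ≡ 61 (mod 819).


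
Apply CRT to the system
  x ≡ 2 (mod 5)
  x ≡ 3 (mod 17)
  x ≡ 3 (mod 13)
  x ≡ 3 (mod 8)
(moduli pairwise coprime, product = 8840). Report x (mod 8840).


Product of moduli M = 5 · 17 · 13 · 8 = 8840.
Merge one congruence at a time:
  Start: x ≡ 2 (mod 5).
  Combine with x ≡ 3 (mod 17); new modulus lcm = 85.
    Write x = 2 + 5·t and substitute into x ≡ 3 (mod 17): 5·t ≡ 3 − 2 = 1 (mod 17).
    The inverse of 5 mod 17 is 7 (since 5·7 = 35 = 2·17 + 1), so t ≡ 7·1 = 7 ≡ 7 (mod 17).
    Then x = 2 + 5·7 = 37, valid modulo lcm(5, 17) = 85: x ≡ 37 (mod 85).
  Combine with x ≡ 3 (mod 13); new modulus lcm = 1105.
    Write x = 37 + 85·t and substitute into x ≡ 3 (mod 13): 85·t ≡ 3 − 37 = -34 (mod 13).
    Reduce coefficients mod 13: 7·t ≡ 5 (mod 13).
    The inverse of 7 mod 13 is 2 (since 7·2 = 14 = 1·13 + 1), so t ≡ 2·5 = 10 ≡ 10 (mod 13).
    Then x = 37 + 85·10 = 887, valid modulo lcm(85, 13) = 1105: x ≡ 887 (mod 1105).
  Combine with x ≡ 3 (mod 8); new modulus lcm = 8840.
    Write x = 887 + 1105·t and substitute into x ≡ 3 (mod 8): 1105·t ≡ 3 − 887 = -884 (mod 8).
    Reduce coefficients mod 8: 1·t ≡ 4 (mod 8).
    So t ≡ 4 (mod 8).
    Then x = 887 + 1105·4 = 5307, valid modulo lcm(1105, 8) = 8840: x ≡ 5307 (mod 8840).
Verify against each original: 5307 mod 5 = 2, 5307 mod 17 = 3, 5307 mod 13 = 3, 5307 mod 8 = 3.

x ≡ 5307 (mod 8840).


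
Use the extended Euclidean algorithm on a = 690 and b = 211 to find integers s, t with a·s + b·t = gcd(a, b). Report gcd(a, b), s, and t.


Euclidean algorithm on (690, 211) — divide until remainder is 0:
  690 = 3 · 211 + 57
  211 = 3 · 57 + 40
  57 = 1 · 40 + 17
  40 = 2 · 17 + 6
  17 = 2 · 6 + 5
  6 = 1 · 5 + 1
  5 = 5 · 1 + 0
gcd(690, 211) = 1.
Track Bezout coefficients alongside the remainders: start with r₀ = 690 = a·1 + b·0 (s = 1, t = 0) and r₁ = 211 = a·0 + b·1 (s = 0, t = 1); each new remainder r_{k+1} = r_{k-1} − q_k·r_k inherits s_{k+1} = s_{k-1} − q_k·s_k, t_{k+1} = t_{k-1} − q_k·t_k, so r_k = a·s_k + b·t_k at every step:
  q = 3: r = 57, s = 1 − 3·0 = 1, t = 0 − 3·1 = -3  (check: 690·1 + 211·(-3) = 57)
  q = 3: r = 40, s = 0 − 3·1 = -3, t = 1 − 3·(-3) = 10  (check: 690·(-3) + 211·10 = 40)
  q = 1: r = 17, s = 1 − 1·(-3) = 4, t = -3 − 1·10 = -13  (check: 690·4 + 211·(-13) = 17)
  q = 2: r = 6, s = -3 − 2·4 = -11, t = 10 − 2·(-13) = 36  (check: 690·(-11) + 211·36 = 6)
  q = 2: r = 5, s = 4 − 2·(-11) = 26, t = -13 − 2·36 = -85  (check: 690·26 + 211·(-85) = 5)
  q = 1: r = 1, s = -11 − 1·26 = -37, t = 36 − 1·(-85) = 121  (check: 690·(-37) + 211·121 = 1)
The row with r = 1 (the gcd) gives the Bezout coefficients s = -37, t = 121.
Result: 690 · (-37) + 211 · (121) = 1.

gcd(690, 211) = 1; s = -37, t = 121 (check: 690·(-37) + 211·121 = 1).


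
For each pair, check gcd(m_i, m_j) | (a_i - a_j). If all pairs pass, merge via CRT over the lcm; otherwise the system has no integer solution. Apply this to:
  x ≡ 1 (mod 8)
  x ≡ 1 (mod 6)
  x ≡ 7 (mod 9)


Moduli 8, 6, 9 are not pairwise coprime, so CRT works modulo lcm(m_i) when all pairwise compatibility conditions hold.
Pairwise compatibility: gcd(m_i, m_j) must divide a_i - a_j for every pair.
Merge one congruence at a time:
  Start: x ≡ 1 (mod 8).
  Combine with x ≡ 1 (mod 6): gcd(8, 6) = 2; 1 - 1 = 0, which IS divisible by 2, so compatible.
    Write x = 1 + 8·t and substitute into x ≡ 1 (mod 6): 8·t ≡ 1 − 1 = 0 (mod 6).
    Divide the congruence (and modulus) by g = 2: 4·t ≡ 0 (mod 3).
    Reduce coefficients mod 3: 1·t ≡ 0 (mod 3).
    So t ≡ 0 (mod 3).
    Then x = 1 + 8·0 = 1, valid modulo lcm(8, 6) = 24: x ≡ 1 (mod 24).
  Combine with x ≡ 7 (mod 9): gcd(24, 9) = 3; 7 - 1 = 6, which IS divisible by 3, so compatible.
    Write x = 1 + 24·t and substitute into x ≡ 7 (mod 9): 24·t ≡ 7 − 1 = 6 (mod 9).
    Divide the congruence (and modulus) by g = 3: 8·t ≡ 2 (mod 3).
    Reduce coefficients mod 3: 2·t ≡ 2 (mod 3).
    The inverse of 2 mod 3 is 2 (since 2·2 = 4 = 1·3 + 1), so t ≡ 2·2 = 4 ≡ 1 (mod 3).
    Then x = 1 + 24·1 = 25, valid modulo lcm(24, 9) = 72: x ≡ 25 (mod 72).
Verify: 25 mod 8 = 1, 25 mod 6 = 1, 25 mod 9 = 7.

x ≡ 25 (mod 72).


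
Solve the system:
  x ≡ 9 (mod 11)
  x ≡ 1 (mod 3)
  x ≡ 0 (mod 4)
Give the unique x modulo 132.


Moduli 11, 3, 4 are pairwise coprime; by CRT there is a unique solution modulo M = 11 · 3 · 4 = 132.
Solve pairwise, accumulating the modulus:
  Start with x ≡ 9 (mod 11).
  Combine with x ≡ 1 (mod 3): since gcd(11, 3) = 1, we get a unique residue mod 33.
    Write x = 9 + 11·t and substitute into x ≡ 1 (mod 3): 11·t ≡ 1 − 9 = -8 (mod 3).
    Reduce coefficients mod 3: 2·t ≡ 1 (mod 3).
    The inverse of 2 mod 3 is 2 (since 2·2 = 4 = 1·3 + 1), so t ≡ 2·1 = 2 ≡ 2 (mod 3).
    Then x = 9 + 11·2 = 31, valid modulo lcm(11, 3) = 33: x ≡ 31 (mod 33).
  Combine with x ≡ 0 (mod 4): since gcd(33, 4) = 1, we get a unique residue mod 132.
    Write x = 31 + 33·t and substitute into x ≡ 0 (mod 4): 33·t ≡ 0 − 31 = -31 (mod 4).
    Reduce coefficients mod 4: 1·t ≡ 1 (mod 4).
    So t ≡ 1 (mod 4).
    Then x = 31 + 33·1 = 64, valid modulo lcm(33, 4) = 132: x ≡ 64 (mod 132).
Verify: 64 mod 11 = 9 ✓, 64 mod 3 = 1 ✓, 64 mod 4 = 0 ✓.

x ≡ 64 (mod 132).


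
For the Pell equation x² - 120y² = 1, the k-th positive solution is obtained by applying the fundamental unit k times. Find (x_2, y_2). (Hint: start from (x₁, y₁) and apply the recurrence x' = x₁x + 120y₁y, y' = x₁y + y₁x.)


Step 1: Find the fundamental solution (x₁, y₁) of x² - 120y² = 1.
  Expand √120 as a continued fraction. a₀ = ⌊√120⌋ = 10; iterate m_{k+1} = d_k·a_k − m_k, d_{k+1} = (120 − m_{k+1}²)/d_k, a_{k+1} = ⌊(a₀ + m_{k+1})/d_{k+1}⌋ (starting m₀ = 0, d₀ = 1), with convergents p_k = a_k·p_{k-1} + p_{k-2}, q_k = a_k·q_{k-1} + q_{k-2} (p₋₁ = 1, q₋₁ = 0):
  k = 0: a₀ = 10; p₀/q₀ = 10/1; p₀² − 120·q₀² = 100 − 120 = -20.
  k = 1: m = 10, d = 20, a = ⌊(10 + 10)/20⌋ = 1; p/q = (1·10 + 1)/(1·1 + 0) = 11/1; p² − 120·q² = 121 − 120 = 1.
  The first convergent with p² − 120·q² = 1 gives the fundamental solution (x₁, y₁) = (11, 1).
Step 2: Apply the recurrence (x_{n+1}, y_{n+1}) = (x₁x_n + 120y₁y_n, x₁y_n + y₁x_n) repeatedly.
  From (x_1, y_1) = (11, 1): x_2 = 11·11 + 120·1·1 = 241; y_2 = 11·1 + 1·11 = 22.
Step 3: Verify x_2² - 120·y_2² = 58081 - 58080 = 1 (should be 1). ✓

(x_1, y_1) = (11, 1); (x_2, y_2) = (241, 22).


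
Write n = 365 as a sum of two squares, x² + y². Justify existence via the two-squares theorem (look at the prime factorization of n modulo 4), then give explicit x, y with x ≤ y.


Step 1: Factor n = 365 = 5 · 73.
Step 2: Check the mod-4 condition on each prime factor: 5 ≡ 1 (mod 4), exponent 1; 73 ≡ 1 (mod 4), exponent 1.
All primes ≡ 3 (mod 4) appear to even exponent (or don't appear), so by the two-squares theorem n IS expressible as a sum of two squares.
Step 3: Build a representation. Here n = 5 · 73 is a product of primes ≡ 1 (mod 4). Each prime p ≡ 1 (mod 4) is itself a sum of two squares; find a² by testing p − a² for a perfect square:
  5: 5 − 1² = 4 = 2² ⇒ 5 = 1² + 2².
  73: 73 − 1² = 72, 73 − 2² = 69, 73 − 3² = 64 = 8² ⇒ 73 = 3² + 8².
  Combine using the Brahmagupta–Fibonacci identity (a² + b²)(c² + d²) = (ac − bd)² + (ad + bc)² = (ac + bd)² + (ad − bc)²:
  5 · 73 = 365: from (1² + 2²)(3² + 8²), take (1·3 − 2·8, 1·8 + 2·3) = (3 − 16, 8 + 6) = (-13, 14); dropping signs (only squares matter) gives (13, 14); check 13² + 14² = 169 + 196 = 365 ✓.
Step 4: Order so x ≤ y and verify: 13² + 14² = 169 + 196 = 365 = n. ✓

n = 365 = 13² + 14² (one valid representation with x ≤ y).


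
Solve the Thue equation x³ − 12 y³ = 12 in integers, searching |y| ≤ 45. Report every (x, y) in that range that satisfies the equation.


The equation is x³ - 12y³ = 12. For fixed y, x³ = 12·y³ + 12, so a solution requires the RHS to be a perfect cube.
Strategy: iterate y from -45 to 45, compute RHS = 12·y³ + 12, and check whether it is a (positive or negative) perfect cube.
Check small values of y:
  y = 0: RHS = 12 is not a perfect cube.
  y = 1: RHS = 24 is not a perfect cube.
  y = -1: RHS = 0 = (0)³ ⇒ x = 0 works.
  y = 2: RHS = 108 is not a perfect cube.
  y = -2: RHS = -84 is not a perfect cube.
  y = 3: RHS = 336 is not a perfect cube.
  y = -3: RHS = -312 is not a perfect cube.
Continuing the search up to |y| = 45 finds no further solutions beyond those listed.
Collected solutions: (0, -1).

Solutions (with |y| ≤ 45): (0, -1).


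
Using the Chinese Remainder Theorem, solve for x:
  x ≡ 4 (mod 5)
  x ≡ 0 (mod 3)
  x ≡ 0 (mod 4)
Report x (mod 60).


Moduli 5, 3, 4 are pairwise coprime; by CRT there is a unique solution modulo M = 5 · 3 · 4 = 60.
Solve pairwise, accumulating the modulus:
  Start with x ≡ 4 (mod 5).
  Combine with x ≡ 0 (mod 3): since gcd(5, 3) = 1, we get a unique residue mod 15.
    Write x = 4 + 5·t and substitute into x ≡ 0 (mod 3): 5·t ≡ 0 − 4 = -4 (mod 3).
    Reduce coefficients mod 3: 2·t ≡ 2 (mod 3).
    The inverse of 2 mod 3 is 2 (since 2·2 = 4 = 1·3 + 1), so t ≡ 2·2 = 4 ≡ 1 (mod 3).
    Then x = 4 + 5·1 = 9, valid modulo lcm(5, 3) = 15: x ≡ 9 (mod 15).
  Combine with x ≡ 0 (mod 4): since gcd(15, 4) = 1, we get a unique residue mod 60.
    Write x = 9 + 15·t and substitute into x ≡ 0 (mod 4): 15·t ≡ 0 − 9 = -9 (mod 4).
    Reduce coefficients mod 4: 3·t ≡ 3 (mod 4).
    The inverse of 3 mod 4 is 3 (since 3·3 = 9 = 2·4 + 1), so t ≡ 3·3 = 9 ≡ 1 (mod 4).
    Then x = 9 + 15·1 = 24, valid modulo lcm(15, 4) = 60: x ≡ 24 (mod 60).
Verify: 24 mod 5 = 4 ✓, 24 mod 3 = 0 ✓, 24 mod 4 = 0 ✓.

x ≡ 24 (mod 60).


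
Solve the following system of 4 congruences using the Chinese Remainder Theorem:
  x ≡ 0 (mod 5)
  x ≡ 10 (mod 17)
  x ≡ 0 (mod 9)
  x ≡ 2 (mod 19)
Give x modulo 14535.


Product of moduli M = 5 · 17 · 9 · 19 = 14535.
Merge one congruence at a time:
  Start: x ≡ 0 (mod 5).
  Combine with x ≡ 10 (mod 17); new modulus lcm = 85.
    Write x = 0 + 5·t and substitute into x ≡ 10 (mod 17): 5·t ≡ 10 − 0 = 10 (mod 17).
    The inverse of 5 mod 17 is 7 (since 5·7 = 35 = 2·17 + 1), so t ≡ 7·10 = 70 ≡ 2 (mod 17).
    Then x = 0 + 5·2 = 10, valid modulo lcm(5, 17) = 85: x ≡ 10 (mod 85).
  Combine with x ≡ 0 (mod 9); new modulus lcm = 765.
    Write x = 10 + 85·t and substitute into x ≡ 0 (mod 9): 85·t ≡ 0 − 10 = -10 (mod 9).
    Reduce coefficients mod 9: 4·t ≡ 8 (mod 9).
    The inverse of 4 mod 9 is 7 (since 4·7 = 28 = 3·9 + 1), so t ≡ 7·8 = 56 ≡ 2 (mod 9).
    Then x = 10 + 85·2 = 180, valid modulo lcm(85, 9) = 765: x ≡ 180 (mod 765).
  Combine with x ≡ 2 (mod 19); new modulus lcm = 14535.
    Write x = 180 + 765·t and substitute into x ≡ 2 (mod 19): 765·t ≡ 2 − 180 = -178 (mod 19).
    Reduce coefficients mod 19: 5·t ≡ 12 (mod 19).
    The inverse of 5 mod 19 is 4 (since 5·4 = 20 = 1·19 + 1), so t ≡ 4·12 = 48 ≡ 10 (mod 19).
    Then x = 180 + 765·10 = 7830, valid modulo lcm(765, 19) = 14535: x ≡ 7830 (mod 14535).
Verify against each original: 7830 mod 5 = 0, 7830 mod 17 = 10, 7830 mod 9 = 0, 7830 mod 19 = 2.

x ≡ 7830 (mod 14535).


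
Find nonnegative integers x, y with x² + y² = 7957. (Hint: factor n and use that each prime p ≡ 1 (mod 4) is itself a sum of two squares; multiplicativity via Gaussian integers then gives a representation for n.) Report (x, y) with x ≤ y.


Step 1: Factor n = 7957 = 73 · 109.
Step 2: Check the mod-4 condition on each prime factor: 73 ≡ 1 (mod 4), exponent 1; 109 ≡ 1 (mod 4), exponent 1.
All primes ≡ 3 (mod 4) appear to even exponent (or don't appear), so by the two-squares theorem n IS expressible as a sum of two squares.
Step 3: Build a representation. Here n = 73 · 109 is a product of primes ≡ 1 (mod 4). Each prime p ≡ 1 (mod 4) is itself a sum of two squares; find a² by testing p − a² for a perfect square:
  73: 73 − 1² = 72, 73 − 2² = 69, 73 − 3² = 64 = 8² ⇒ 73 = 3² + 8².
  109: 109 − 1² = 108, 109 − 2² = 105, 109 − 3² = 100 = 10² ⇒ 109 = 3² + 10².
  Combine using the Brahmagupta–Fibonacci identity (a² + b²)(c² + d²) = (ac − bd)² + (ad + bc)² = (ac + bd)² + (ad − bc)²:
  73 · 109 = 7957: from (3² + 8²)(3² + 10²), take (3·3 − 8·10, 3·10 + 8·3) = (9 − 80, 30 + 24) = (-71, 54); dropping signs (only squares matter) gives (71, 54); check 71² + 54² = 5041 + 2916 = 7957 ✓.
Step 4: Order so x ≤ y and verify: 54² + 71² = 2916 + 5041 = 7957 = n. ✓

n = 7957 = 54² + 71² (one valid representation with x ≤ y).


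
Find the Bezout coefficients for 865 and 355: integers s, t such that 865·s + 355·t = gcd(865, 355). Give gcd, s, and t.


Euclidean algorithm on (865, 355) — divide until remainder is 0:
  865 = 2 · 355 + 155
  355 = 2 · 155 + 45
  155 = 3 · 45 + 20
  45 = 2 · 20 + 5
  20 = 4 · 5 + 0
gcd(865, 355) = 5.
Track Bezout coefficients alongside the remainders: start with r₀ = 865 = a·1 + b·0 (s = 1, t = 0) and r₁ = 355 = a·0 + b·1 (s = 0, t = 1); each new remainder r_{k+1} = r_{k-1} − q_k·r_k inherits s_{k+1} = s_{k-1} − q_k·s_k, t_{k+1} = t_{k-1} − q_k·t_k, so r_k = a·s_k + b·t_k at every step:
  q = 2: r = 155, s = 1 − 2·0 = 1, t = 0 − 2·1 = -2  (check: 865·1 + 355·(-2) = 155)
  q = 2: r = 45, s = 0 − 2·1 = -2, t = 1 − 2·(-2) = 5  (check: 865·(-2) + 355·5 = 45)
  q = 3: r = 20, s = 1 − 3·(-2) = 7, t = -2 − 3·5 = -17  (check: 865·7 + 355·(-17) = 20)
  q = 2: r = 5, s = -2 − 2·7 = -16, t = 5 − 2·(-17) = 39  (check: 865·(-16) + 355·39 = 5)
The row with r = 5 (the gcd) gives the Bezout coefficients s = -16, t = 39.
Result: 865 · (-16) + 355 · (39) = 5.

gcd(865, 355) = 5; s = -16, t = 39 (check: 865·(-16) + 355·39 = 5).


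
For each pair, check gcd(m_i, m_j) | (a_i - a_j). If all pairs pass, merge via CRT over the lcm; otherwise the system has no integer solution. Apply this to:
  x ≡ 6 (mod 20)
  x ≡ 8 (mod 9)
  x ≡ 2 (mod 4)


Moduli 20, 9, 4 are not pairwise coprime, so CRT works modulo lcm(m_i) when all pairwise compatibility conditions hold.
Pairwise compatibility: gcd(m_i, m_j) must divide a_i - a_j for every pair.
Merge one congruence at a time:
  Start: x ≡ 6 (mod 20).
  Combine with x ≡ 8 (mod 9): gcd(20, 9) = 1; 8 - 6 = 2, which IS divisible by 1, so compatible.
    Write x = 6 + 20·t and substitute into x ≡ 8 (mod 9): 20·t ≡ 8 − 6 = 2 (mod 9).
    Reduce coefficients mod 9: 2·t ≡ 2 (mod 9).
    The inverse of 2 mod 9 is 5 (since 2·5 = 10 = 1·9 + 1), so t ≡ 5·2 = 10 ≡ 1 (mod 9).
    Then x = 6 + 20·1 = 26, valid modulo lcm(20, 9) = 180: x ≡ 26 (mod 180).
  Combine with x ≡ 2 (mod 4): gcd(180, 4) = 4; 2 - 26 = -24, which IS divisible by 4, so compatible.
    Write x = 26 + 180·t and substitute into x ≡ 2 (mod 4): 180·t ≡ 2 − 26 = -24 (mod 4).
    Divide the congruence (and modulus) by g = 4: 45·t ≡ -6 (mod 1).
    Modulo 1 every t works; take t = 0.
    Then x = 26 + 180·0 = 26, valid modulo lcm(180, 4) = 180: x ≡ 26 (mod 180).
Verify: 26 mod 20 = 6, 26 mod 9 = 8, 26 mod 4 = 2.

x ≡ 26 (mod 180).


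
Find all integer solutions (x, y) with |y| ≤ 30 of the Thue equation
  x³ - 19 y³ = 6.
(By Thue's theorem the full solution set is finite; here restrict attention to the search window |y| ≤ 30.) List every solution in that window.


The equation is x³ - 19y³ = 6. For fixed y, x³ = 19·y³ + 6, so a solution requires the RHS to be a perfect cube.
Strategy: iterate y from -30 to 30, compute RHS = 19·y³ + 6, and check whether it is a (positive or negative) perfect cube.
Check small values of y:
  y = 0: RHS = 6 is not a perfect cube.
  y = 1: RHS = 25 is not a perfect cube.
  y = -1: RHS = -13 is not a perfect cube.
  y = 2: RHS = 158 is not a perfect cube.
  y = -2: RHS = -146 is not a perfect cube.
  y = 3: RHS = 519 is not a perfect cube.
  y = -3: RHS = -507 is not a perfect cube.
Continuing the search up to |y| = 30 finds no solutions either.
No (x, y) in the scanned range satisfies the equation.

No integer solutions with |y| ≤ 30.


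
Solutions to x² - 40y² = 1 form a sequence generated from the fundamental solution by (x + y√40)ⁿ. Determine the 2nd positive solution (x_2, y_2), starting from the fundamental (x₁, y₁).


Step 1: Find the fundamental solution (x₁, y₁) of x² - 40y² = 1.
  Expand √40 as a continued fraction. a₀ = ⌊√40⌋ = 6; iterate m_{k+1} = d_k·a_k − m_k, d_{k+1} = (40 − m_{k+1}²)/d_k, a_{k+1} = ⌊(a₀ + m_{k+1})/d_{k+1}⌋ (starting m₀ = 0, d₀ = 1), with convergents p_k = a_k·p_{k-1} + p_{k-2}, q_k = a_k·q_{k-1} + q_{k-2} (p₋₁ = 1, q₋₁ = 0):
  k = 0: a₀ = 6; p₀/q₀ = 6/1; p₀² − 40·q₀² = 36 − 40 = -4.
  k = 1: m = 6, d = 4, a = ⌊(6 + 6)/4⌋ = 3; p/q = (3·6 + 1)/(3·1 + 0) = 19/3; p² − 40·q² = 361 − 360 = 1.
  The first convergent with p² − 40·q² = 1 gives the fundamental solution (x₁, y₁) = (19, 3).
Step 2: Apply the recurrence (x_{n+1}, y_{n+1}) = (x₁x_n + 40y₁y_n, x₁y_n + y₁x_n) repeatedly.
  From (x_1, y_1) = (19, 3): x_2 = 19·19 + 40·3·3 = 721; y_2 = 19·3 + 3·19 = 114.
Step 3: Verify x_2² - 40·y_2² = 519841 - 519840 = 1 (should be 1). ✓

(x_1, y_1) = (19, 3); (x_2, y_2) = (721, 114).


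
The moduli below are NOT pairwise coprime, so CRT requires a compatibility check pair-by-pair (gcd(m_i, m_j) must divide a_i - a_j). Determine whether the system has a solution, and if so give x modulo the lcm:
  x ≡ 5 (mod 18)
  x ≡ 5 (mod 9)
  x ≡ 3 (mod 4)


Moduli 18, 9, 4 are not pairwise coprime, so CRT works modulo lcm(m_i) when all pairwise compatibility conditions hold.
Pairwise compatibility: gcd(m_i, m_j) must divide a_i - a_j for every pair.
Merge one congruence at a time:
  Start: x ≡ 5 (mod 18).
  Combine with x ≡ 5 (mod 9): gcd(18, 9) = 9; 5 - 5 = 0, which IS divisible by 9, so compatible.
    Write x = 5 + 18·t and substitute into x ≡ 5 (mod 9): 18·t ≡ 5 − 5 = 0 (mod 9).
    Divide the congruence (and modulus) by g = 9: 2·t ≡ 0 (mod 1).
    Modulo 1 every t works; take t = 0.
    Then x = 5 + 18·0 = 5, valid modulo lcm(18, 9) = 18: x ≡ 5 (mod 18).
  Combine with x ≡ 3 (mod 4): gcd(18, 4) = 2; 3 - 5 = -2, which IS divisible by 2, so compatible.
    Write x = 5 + 18·t and substitute into x ≡ 3 (mod 4): 18·t ≡ 3 − 5 = -2 (mod 4).
    Divide the congruence (and modulus) by g = 2: 9·t ≡ -1 (mod 2).
    Reduce coefficients mod 2: 1·t ≡ 1 (mod 2).
    So t ≡ 1 (mod 2).
    Then x = 5 + 18·1 = 23, valid modulo lcm(18, 4) = 36: x ≡ 23 (mod 36).
Verify: 23 mod 18 = 5, 23 mod 9 = 5, 23 mod 4 = 3.

x ≡ 23 (mod 36).


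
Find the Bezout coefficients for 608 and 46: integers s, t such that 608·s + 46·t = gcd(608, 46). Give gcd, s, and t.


Euclidean algorithm on (608, 46) — divide until remainder is 0:
  608 = 13 · 46 + 10
  46 = 4 · 10 + 6
  10 = 1 · 6 + 4
  6 = 1 · 4 + 2
  4 = 2 · 2 + 0
gcd(608, 46) = 2.
Track Bezout coefficients alongside the remainders: start with r₀ = 608 = a·1 + b·0 (s = 1, t = 0) and r₁ = 46 = a·0 + b·1 (s = 0, t = 1); each new remainder r_{k+1} = r_{k-1} − q_k·r_k inherits s_{k+1} = s_{k-1} − q_k·s_k, t_{k+1} = t_{k-1} − q_k·t_k, so r_k = a·s_k + b·t_k at every step:
  q = 13: r = 10, s = 1 − 13·0 = 1, t = 0 − 13·1 = -13  (check: 608·1 + 46·(-13) = 10)
  q = 4: r = 6, s = 0 − 4·1 = -4, t = 1 − 4·(-13) = 53  (check: 608·(-4) + 46·53 = 6)
  q = 1: r = 4, s = 1 − 1·(-4) = 5, t = -13 − 1·53 = -66  (check: 608·5 + 46·(-66) = 4)
  q = 1: r = 2, s = -4 − 1·5 = -9, t = 53 − 1·(-66) = 119  (check: 608·(-9) + 46·119 = 2)
The row with r = 2 (the gcd) gives the Bezout coefficients s = -9, t = 119.
Result: 608 · (-9) + 46 · (119) = 2.

gcd(608, 46) = 2; s = -9, t = 119 (check: 608·(-9) + 46·119 = 2).


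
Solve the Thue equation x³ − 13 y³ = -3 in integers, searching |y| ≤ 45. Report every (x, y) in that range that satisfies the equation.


The equation is x³ - 13y³ = -3. For fixed y, x³ = 13·y³ − 3, so a solution requires the RHS to be a perfect cube.
Strategy: iterate y from -45 to 45, compute RHS = 13·y³ − 3, and check whether it is a (positive or negative) perfect cube.
Check small values of y:
  y = 0: RHS = -3 is not a perfect cube.
  y = 1: RHS = 10 is not a perfect cube.
  y = -1: RHS = -16 is not a perfect cube.
  y = 2: RHS = 101 is not a perfect cube.
  y = -2: RHS = -107 is not a perfect cube.
  y = 3: RHS = 348 is not a perfect cube.
  y = -3: RHS = -354 is not a perfect cube.
Continuing the search up to |y| = 45 finds no solutions either.
No (x, y) in the scanned range satisfies the equation.

No integer solutions with |y| ≤ 45.


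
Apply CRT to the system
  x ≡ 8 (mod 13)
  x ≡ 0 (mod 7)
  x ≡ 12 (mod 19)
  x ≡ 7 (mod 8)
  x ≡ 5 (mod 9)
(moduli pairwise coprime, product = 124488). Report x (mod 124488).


Product of moduli M = 13 · 7 · 19 · 8 · 9 = 124488.
Merge one congruence at a time:
  Start: x ≡ 8 (mod 13).
  Combine with x ≡ 0 (mod 7); new modulus lcm = 91.
    Write x = 8 + 13·t and substitute into x ≡ 0 (mod 7): 13·t ≡ 0 − 8 = -8 (mod 7).
    Reduce coefficients mod 7: 6·t ≡ 6 (mod 7).
    The inverse of 6 mod 7 is 6 (since 6·6 = 36 = 5·7 + 1), so t ≡ 6·6 = 36 ≡ 1 (mod 7).
    Then x = 8 + 13·1 = 21, valid modulo lcm(13, 7) = 91: x ≡ 21 (mod 91).
  Combine with x ≡ 12 (mod 19); new modulus lcm = 1729.
    Write x = 21 + 91·t and substitute into x ≡ 12 (mod 19): 91·t ≡ 12 − 21 = -9 (mod 19).
    Reduce coefficients mod 19: 15·t ≡ 10 (mod 19).
    The inverse of 15 mod 19 is 14 (since 15·14 = 210 = 11·19 + 1), so t ≡ 14·10 = 140 ≡ 7 (mod 19).
    Then x = 21 + 91·7 = 658, valid modulo lcm(91, 19) = 1729: x ≡ 658 (mod 1729).
  Combine with x ≡ 7 (mod 8); new modulus lcm = 13832.
    Write x = 658 + 1729·t and substitute into x ≡ 7 (mod 8): 1729·t ≡ 7 − 658 = -651 (mod 8).
    Reduce coefficients mod 8: 1·t ≡ 5 (mod 8).
    So t ≡ 5 (mod 8).
    Then x = 658 + 1729·5 = 9303, valid modulo lcm(1729, 8) = 13832: x ≡ 9303 (mod 13832).
  Combine with x ≡ 5 (mod 9); new modulus lcm = 124488.
    Write x = 9303 + 13832·t and substitute into x ≡ 5 (mod 9): 13832·t ≡ 5 − 9303 = -9298 (mod 9).
    Reduce coefficients mod 9: 8·t ≡ 8 (mod 9).
    The inverse of 8 mod 9 is 8 (since 8·8 = 64 = 7·9 + 1), so t ≡ 8·8 = 64 ≡ 1 (mod 9).
    Then x = 9303 + 13832·1 = 23135, valid modulo lcm(13832, 9) = 124488: x ≡ 23135 (mod 124488).
Verify against each original: 23135 mod 13 = 8, 23135 mod 7 = 0, 23135 mod 19 = 12, 23135 mod 8 = 7, 23135 mod 9 = 5.

x ≡ 23135 (mod 124488).


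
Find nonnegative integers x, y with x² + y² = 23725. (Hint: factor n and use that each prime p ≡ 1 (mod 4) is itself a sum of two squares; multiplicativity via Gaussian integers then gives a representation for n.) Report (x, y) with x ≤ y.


Step 1: Factor n = 23725 = 5^2 · 13 · 73.
Step 2: Check the mod-4 condition on each prime factor: 5 ≡ 1 (mod 4), exponent 2; 13 ≡ 1 (mod 4), exponent 1; 73 ≡ 1 (mod 4), exponent 1.
All primes ≡ 3 (mod 4) appear to even exponent (or don't appear), so by the two-squares theorem n IS expressible as a sum of two squares.
Step 3: Build a representation. Group n = k² · m with k = 5 and m = 13 · 73 = 949 (a product of primes ≡ 1 (mod 4)); a representation of m scales to one of n via (k·x)² + (k·y)² = k²(x² + y²). Each prime p ≡ 1 (mod 4) is itself a sum of two squares; find a² by testing p − a² for a perfect square:
  13: 13 − 1² = 12, 13 − 2² = 9 = 3² ⇒ 13 = 2² + 3².
  73: 73 − 1² = 72, 73 − 2² = 69, 73 − 3² = 64 = 8² ⇒ 73 = 3² + 8².
  Combine using the Brahmagupta–Fibonacci identity (a² + b²)(c² + d²) = (ac − bd)² + (ad + bc)² = (ac + bd)² + (ad − bc)²:
  13 · 73 = 949: from (2² + 3²)(3² + 8²), take (2·3 − 3·8, 2·8 + 3·3) = (6 − 24, 16 + 9) = (-18, 25); dropping signs (only squares matter) gives (18, 25); check 18² + 25² = 324 + 625 = 949 ✓.
  Scale by k = 5: (5·18, 5·25) = (90, 125).
Step 4: Order so x ≤ y and verify: 90² + 125² = 8100 + 15625 = 23725 = n. ✓

n = 23725 = 90² + 125² (one valid representation with x ≤ y).


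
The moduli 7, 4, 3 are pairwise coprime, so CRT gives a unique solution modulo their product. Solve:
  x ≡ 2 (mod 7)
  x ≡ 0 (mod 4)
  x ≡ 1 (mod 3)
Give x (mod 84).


Moduli 7, 4, 3 are pairwise coprime; by CRT there is a unique solution modulo M = 7 · 4 · 3 = 84.
Solve pairwise, accumulating the modulus:
  Start with x ≡ 2 (mod 7).
  Combine with x ≡ 0 (mod 4): since gcd(7, 4) = 1, we get a unique residue mod 28.
    Write x = 2 + 7·t and substitute into x ≡ 0 (mod 4): 7·t ≡ 0 − 2 = -2 (mod 4).
    Reduce coefficients mod 4: 3·t ≡ 2 (mod 4).
    The inverse of 3 mod 4 is 3 (since 3·3 = 9 = 2·4 + 1), so t ≡ 3·2 = 6 ≡ 2 (mod 4).
    Then x = 2 + 7·2 = 16, valid modulo lcm(7, 4) = 28: x ≡ 16 (mod 28).
  Combine with x ≡ 1 (mod 3): since gcd(28, 3) = 1, we get a unique residue mod 84.
    Write x = 16 + 28·t and substitute into x ≡ 1 (mod 3): 28·t ≡ 1 − 16 = -15 (mod 3).
    Reduce coefficients mod 3: 1·t ≡ 0 (mod 3).
    So t ≡ 0 (mod 3).
    Then x = 16 + 28·0 = 16, valid modulo lcm(28, 3) = 84: x ≡ 16 (mod 84).
Verify: 16 mod 7 = 2 ✓, 16 mod 4 = 0 ✓, 16 mod 3 = 1 ✓.

x ≡ 16 (mod 84).


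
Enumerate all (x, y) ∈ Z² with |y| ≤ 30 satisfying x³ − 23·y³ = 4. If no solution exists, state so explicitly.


The equation is x³ - 23y³ = 4. For fixed y, x³ = 23·y³ + 4, so a solution requires the RHS to be a perfect cube.
Strategy: iterate y from -30 to 30, compute RHS = 23·y³ + 4, and check whether it is a (positive or negative) perfect cube.
Check small values of y:
  y = 0: RHS = 4 is not a perfect cube.
  y = 1: RHS = 27 = (3)³ ⇒ x = 3 works.
  y = -1: RHS = -19 is not a perfect cube.
  y = 2: RHS = 188 is not a perfect cube.
  y = -2: RHS = -180 is not a perfect cube.
  y = 3: RHS = 625 is not a perfect cube.
  y = -3: RHS = -617 is not a perfect cube.
Continuing the search up to |y| = 30 finds no further solutions beyond those listed.
Collected solutions: (3, 1).

Solutions (with |y| ≤ 30): (3, 1).
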